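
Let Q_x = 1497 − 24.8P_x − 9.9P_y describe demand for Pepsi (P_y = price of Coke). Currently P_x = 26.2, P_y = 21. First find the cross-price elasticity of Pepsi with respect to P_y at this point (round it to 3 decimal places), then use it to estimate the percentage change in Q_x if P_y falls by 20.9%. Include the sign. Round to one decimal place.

6.8%

At P_x = 26.2, P_y = 21: Q_x = 639.34.
∂Q_x/∂P_y = -9.9.
ε = (∂Q_x/∂P_y)(P_y/Q_x) = -9.9000 × 21/639.34 ≈ -0.325.
%ΔQ_x ≈ ε × %ΔP_y = -0.325 × (-20.9%) = 6.8%.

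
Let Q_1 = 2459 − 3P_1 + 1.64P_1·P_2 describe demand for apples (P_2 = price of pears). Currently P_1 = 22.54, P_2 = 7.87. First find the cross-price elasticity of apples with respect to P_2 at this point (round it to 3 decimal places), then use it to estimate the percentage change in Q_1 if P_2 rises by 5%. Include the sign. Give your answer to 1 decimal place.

0.5%

At P_1 = 22.54, P_2 = 7.87: Q_1 = 2682.299.
∂Q_1/∂P_2 = 1.64P_1 = 36.9656.
ε = (∂Q_1/∂P_2)(P_2/Q_1) = 36.9656 × 7.87/2682.299 ≈ 0.108.
%ΔQ_1 ≈ ε × %ΔP_2 = 0.108 × (5%) = 0.5%.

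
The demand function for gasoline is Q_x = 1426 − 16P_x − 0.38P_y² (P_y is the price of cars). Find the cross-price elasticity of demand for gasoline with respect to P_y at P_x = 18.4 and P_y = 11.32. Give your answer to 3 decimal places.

-0.090

At P_x = 18.4 and P_y = 11.32: Q_x = 1082.906.
∂Q_x/∂P_y = -0.76P_y = -0.76(11.32) = -8.6032.
ε = (∂Q_x/∂P_y)(P_y/Q_x) = -8.6032 × (11.32/1082.906) ≈ -0.090.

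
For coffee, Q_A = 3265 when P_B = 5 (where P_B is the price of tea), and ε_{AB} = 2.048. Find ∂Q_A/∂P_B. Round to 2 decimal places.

1337.34

ε = (∂Q_A/∂P_B)·(P_B/Q_A) ⇒ ∂Q_A/∂P_B = ε·Q_A/P_B = 2.048 × 3265/5 ≈ 1337.34.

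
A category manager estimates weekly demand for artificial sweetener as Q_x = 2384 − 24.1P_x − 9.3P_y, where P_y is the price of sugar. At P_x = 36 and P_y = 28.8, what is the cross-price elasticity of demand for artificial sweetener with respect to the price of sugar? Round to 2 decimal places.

-0.21

At P_x = 36 and P_y = 28.8: Q_x = 1248.56.
∂Q_x/∂P_y = -9.3.
ε = (∂Q_x/∂P_y)(P_y/Q_x) = -9.3 × (28.8/1248.56) ≈ -0.21.
Since ε < 0, artificial sweetener and sugar are complements.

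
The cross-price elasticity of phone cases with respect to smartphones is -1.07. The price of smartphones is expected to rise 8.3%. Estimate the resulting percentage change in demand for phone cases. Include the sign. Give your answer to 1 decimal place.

-8.9%

%ΔQ ≈ ε × %ΔP of smartphones = -1.07 × (8.3%) = -8.9%.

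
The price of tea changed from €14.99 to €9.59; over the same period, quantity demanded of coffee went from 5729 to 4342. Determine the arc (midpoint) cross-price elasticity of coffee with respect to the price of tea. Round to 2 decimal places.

0.63

ΔQ_A = 4342 − 5729 = -1387; ΔP_B = 9.59 − 14.99 = -5.4.
Midpoints: Q̄_A = 5035.5, P̄_B = 12.29.
ε = (ΔQ_A/Q̄_A)/(ΔP_B/P̄_B) = (-1387/5035.5)/(-5.4/12.29) ≈ 0.63.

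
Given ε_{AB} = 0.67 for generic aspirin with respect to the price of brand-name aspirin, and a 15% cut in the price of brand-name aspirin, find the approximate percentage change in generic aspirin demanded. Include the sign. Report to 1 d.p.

-10.1%

%ΔQ ≈ ε × %ΔP of brand-name aspirin = 0.67 × (-15%) = -10.1%.
Demand for generic aspirin falls by about 10.1%.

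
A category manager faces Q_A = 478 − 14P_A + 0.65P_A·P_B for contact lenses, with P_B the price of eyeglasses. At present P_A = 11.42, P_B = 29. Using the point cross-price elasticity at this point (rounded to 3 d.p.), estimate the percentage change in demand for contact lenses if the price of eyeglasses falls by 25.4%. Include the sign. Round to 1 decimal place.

-10.3%

At P_A = 11.42, P_B = 29: Q_A = 533.387.
∂Q_A/∂P_B = 0.65P_A = 7.4230.
ε = (∂Q_A/∂P_B)(P_B/Q_A) = 7.4230 × 29/533.387 ≈ 0.404.
%ΔQ_A ≈ ε × %ΔP_B = 0.404 × (-25.4%) = -10.3%.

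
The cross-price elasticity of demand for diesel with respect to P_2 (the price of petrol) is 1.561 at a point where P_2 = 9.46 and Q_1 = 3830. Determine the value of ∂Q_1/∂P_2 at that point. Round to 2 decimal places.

ε = (∂Q_1/∂P_2)·(P_2/Q_1) ⇒ ∂Q_1/∂P_2 = ε·Q_1/P_2 = 1.561 × 3830/9.46 ≈ 631.99.

631.99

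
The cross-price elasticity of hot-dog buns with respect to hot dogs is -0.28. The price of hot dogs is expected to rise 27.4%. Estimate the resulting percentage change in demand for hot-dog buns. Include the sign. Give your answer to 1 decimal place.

-7.7%

%ΔQ ≈ ε × %ΔP of hot dogs = -0.28 × (27.4%) = -7.7%.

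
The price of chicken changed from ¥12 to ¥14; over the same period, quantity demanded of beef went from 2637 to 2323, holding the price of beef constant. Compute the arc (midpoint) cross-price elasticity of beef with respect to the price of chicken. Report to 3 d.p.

-0.823

ΔQ_A = 2323 − 2637 = -314; ΔP_B = 14 − 12 = 2.
Midpoints: Q̄_A = 2480.0, P̄_B = 13.00.
ε = (ΔQ_A/Q̄_A)/(ΔP_B/P̄_B) = (-314/2480.0)/(2/13.00) ≈ -0.823.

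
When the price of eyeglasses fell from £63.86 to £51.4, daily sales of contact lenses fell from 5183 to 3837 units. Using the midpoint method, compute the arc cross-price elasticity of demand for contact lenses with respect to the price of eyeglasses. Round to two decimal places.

1.38

ΔQ_A = 3837 − 5183 = -1346; ΔP_B = 51.4 − 63.86 = -12.46.
Midpoints: Q̄_A = 4510.0, P̄_B = 57.63.
ε = (ΔQ_A/Q̄_A)/(ΔP_B/P̄_B) = (-1346/4510.0)/(-12.46/57.63) ≈ 1.38.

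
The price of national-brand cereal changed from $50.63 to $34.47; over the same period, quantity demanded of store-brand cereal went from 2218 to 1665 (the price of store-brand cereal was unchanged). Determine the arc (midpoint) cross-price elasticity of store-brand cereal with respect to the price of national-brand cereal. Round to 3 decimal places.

ΔQ_A = 1665 − 2218 = -553; ΔP_B = 34.47 − 50.63 = -16.16.
Midpoints: Q̄_A = 1941.5, P̄_B = 42.55.
ε = (ΔQ_A/Q̄_A)/(ΔP_B/P̄_B) = (-553/1941.5)/(-16.16/42.55) ≈ 0.750.

0.750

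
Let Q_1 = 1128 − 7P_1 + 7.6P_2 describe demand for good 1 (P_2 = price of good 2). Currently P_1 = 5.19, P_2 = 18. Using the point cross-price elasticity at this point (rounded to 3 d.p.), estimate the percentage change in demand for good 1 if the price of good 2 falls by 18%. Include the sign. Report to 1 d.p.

At P_1 = 5.19, P_2 = 18: Q_1 = 1228.47.
∂Q_1/∂P_2 = 7.6.
ε = (∂Q_1/∂P_2)(P_2/Q_1) = 7.6000 × 18/1228.47 ≈ 0.111.
%ΔQ_1 ≈ ε × %ΔP_2 = 0.111 × (-18%) = -2.0%.

-2.0%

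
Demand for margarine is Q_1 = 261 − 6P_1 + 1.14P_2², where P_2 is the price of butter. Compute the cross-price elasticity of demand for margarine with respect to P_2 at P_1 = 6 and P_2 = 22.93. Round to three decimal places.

1.454

At P_1 = 6 and P_2 = 22.93: Q_1 = 824.395.
∂Q_1/∂P_2 = 2.28P_2 = 2.28(22.93) = 52.2804.
ε = (∂Q_1/∂P_2)(P_2/Q_1) = 52.2804 × (22.93/824.395) ≈ 1.454.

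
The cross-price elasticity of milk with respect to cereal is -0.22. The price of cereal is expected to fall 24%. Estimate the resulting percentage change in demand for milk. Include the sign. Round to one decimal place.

5.3%

%ΔQ ≈ ε × %ΔP of cereal = -0.22 × (-24%) = 5.3%.
Demand for milk rises by about 5.3%.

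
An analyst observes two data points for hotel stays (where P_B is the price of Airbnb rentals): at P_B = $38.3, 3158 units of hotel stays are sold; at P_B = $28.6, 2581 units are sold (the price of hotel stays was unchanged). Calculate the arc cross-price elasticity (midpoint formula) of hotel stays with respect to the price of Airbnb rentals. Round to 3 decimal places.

ΔQ_A = 2581 − 3158 = -577; ΔP_B = 28.6 − 38.3 = -9.7.
Midpoints: Q̄_A = 2869.5, P̄_B = 33.45.
ε = (ΔQ_A/Q̄_A)/(ΔP_B/P̄_B) = (-577/2869.5)/(-9.7/33.45) ≈ 0.693.

0.693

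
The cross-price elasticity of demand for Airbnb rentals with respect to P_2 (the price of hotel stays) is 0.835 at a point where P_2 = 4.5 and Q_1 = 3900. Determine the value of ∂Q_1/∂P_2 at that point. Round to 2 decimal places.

723.67

ε = (∂Q_1/∂P_2)·(P_2/Q_1) ⇒ ∂Q_1/∂P_2 = ε·Q_1/P_2 = 0.835 × 3900/4.5 ≈ 723.67.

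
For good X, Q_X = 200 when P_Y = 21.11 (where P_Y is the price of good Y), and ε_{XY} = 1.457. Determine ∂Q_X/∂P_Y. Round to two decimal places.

13.80

ε = (∂Q_X/∂P_Y)·(P_Y/Q_X) ⇒ ∂Q_X/∂P_Y = ε·Q_X/P_Y = 1.457 × 200/21.11 ≈ 13.80.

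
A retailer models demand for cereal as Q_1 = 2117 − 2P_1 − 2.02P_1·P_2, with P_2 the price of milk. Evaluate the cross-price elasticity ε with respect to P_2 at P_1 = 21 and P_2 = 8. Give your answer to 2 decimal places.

-0.20

At P_1 = 21 and P_2 = 8: Q_1 = 1735.64.
∂Q_1/∂P_2 = -2.02P_1 = -2.02(21) = -42.4200.
ε = (∂Q_1/∂P_2)(P_2/Q_1) = -42.4200 × (8/1735.64) ≈ -0.20.
ε < 0: complements.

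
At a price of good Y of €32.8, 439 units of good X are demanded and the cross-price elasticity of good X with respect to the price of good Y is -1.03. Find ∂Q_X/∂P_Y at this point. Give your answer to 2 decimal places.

ε = (∂Q_X/∂P_Y)·(P_Y/Q_X) ⇒ ∂Q_X/∂P_Y = ε·Q_X/P_Y = -1.03 × 439/32.8 ≈ -13.79.

-13.79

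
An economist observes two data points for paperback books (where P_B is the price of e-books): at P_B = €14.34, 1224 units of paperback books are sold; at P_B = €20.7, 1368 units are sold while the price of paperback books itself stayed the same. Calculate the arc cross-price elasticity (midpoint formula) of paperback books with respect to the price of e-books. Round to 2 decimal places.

0.31

ΔQ_A = 1368 − 1224 = 144; ΔP_B = 20.7 − 14.34 = 6.36.
Midpoints: Q̄_A = 1296.0, P̄_B = 17.52.
ε = (ΔQ_A/Q̄_A)/(ΔP_B/P̄_B) = (144/1296.0)/(6.36/17.52) ≈ 0.31.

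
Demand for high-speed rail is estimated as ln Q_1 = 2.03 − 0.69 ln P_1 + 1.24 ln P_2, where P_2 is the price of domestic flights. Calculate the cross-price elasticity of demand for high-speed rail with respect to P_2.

In a log-linear (constant-elasticity) demand function, the coefficient on ln P_2 is the cross-price elasticity.
ε = 1.24. Positive, so high-speed rail and domestic flights are substitutes.

1.24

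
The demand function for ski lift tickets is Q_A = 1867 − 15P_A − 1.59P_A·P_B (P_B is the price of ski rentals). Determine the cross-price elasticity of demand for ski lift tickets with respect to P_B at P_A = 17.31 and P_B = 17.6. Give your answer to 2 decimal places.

At P_A = 17.31 and P_B = 17.6: Q_A = 1122.947.
∂Q_A/∂P_B = -1.59P_A = -1.59(17.31) = -27.5229.
ε = (∂Q_A/∂P_B)(P_B/Q_A) = -27.5229 × (17.6/1122.947) ≈ -0.43.
ε < 0: complements.

-0.43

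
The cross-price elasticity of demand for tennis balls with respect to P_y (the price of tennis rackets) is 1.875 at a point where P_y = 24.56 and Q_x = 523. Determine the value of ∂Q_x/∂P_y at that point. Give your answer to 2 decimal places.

39.93

ε = (∂Q_x/∂P_y)·(P_y/Q_x) ⇒ ∂Q_x/∂P_y = ε·Q_x/P_y = 1.875 × 523/24.56 ≈ 39.93.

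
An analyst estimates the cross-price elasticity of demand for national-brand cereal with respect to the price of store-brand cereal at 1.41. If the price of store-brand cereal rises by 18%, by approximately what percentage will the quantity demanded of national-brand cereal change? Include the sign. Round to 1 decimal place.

25.4%

%ΔQ ≈ ε × %ΔP of store-brand cereal = 1.41 × (18%) = 25.4%.
Demand for national-brand cereal rises by about 25.4%.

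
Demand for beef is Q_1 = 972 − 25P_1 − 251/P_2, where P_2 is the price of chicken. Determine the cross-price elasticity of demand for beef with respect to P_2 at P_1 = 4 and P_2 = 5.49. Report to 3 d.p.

0.055

At P_1 = 4 and P_2 = 5.49: Q_1 = 826.281.
∂Q_1/∂P_2 = 251/P_2² = 8.3278.
ε = (∂Q_1/∂P_2)(P_2/Q_1) = 8.3278 × (5.49/826.281) ≈ 0.055.
ε > 0: substitutes.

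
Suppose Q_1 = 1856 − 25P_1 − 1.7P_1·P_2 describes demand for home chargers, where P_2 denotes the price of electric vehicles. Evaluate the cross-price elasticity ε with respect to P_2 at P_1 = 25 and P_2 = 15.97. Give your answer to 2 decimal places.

-1.23

At P_1 = 25 and P_2 = 15.97: Q_1 = 552.275.
∂Q_1/∂P_2 = -1.7P_1 = -1.7(25) = -42.5000.
ε = (∂Q_1/∂P_2)(P_2/Q_1) = -42.5000 × (15.97/552.275) ≈ -1.23.
ε < 0: complements.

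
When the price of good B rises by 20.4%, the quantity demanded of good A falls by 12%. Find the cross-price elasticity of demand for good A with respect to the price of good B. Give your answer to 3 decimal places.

-0.588

ε = (%ΔQ of good A) / (%ΔP of good B) = (-12%) / (20.4%) ≈ -0.588.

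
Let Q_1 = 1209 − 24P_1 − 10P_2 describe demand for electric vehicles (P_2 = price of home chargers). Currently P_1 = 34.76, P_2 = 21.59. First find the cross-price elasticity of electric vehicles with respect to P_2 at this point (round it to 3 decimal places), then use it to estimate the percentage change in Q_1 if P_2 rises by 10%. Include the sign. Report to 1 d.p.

-13.6%

At P_1 = 34.76, P_2 = 21.59: Q_1 = 158.86.
∂Q_1/∂P_2 = -10.
ε = (∂Q_1/∂P_2)(P_2/Q_1) = -10.0000 × 21.59/158.86 ≈ -1.359.
%ΔQ_1 ≈ ε × %ΔP_2 = -1.359 × (10%) = -13.6%.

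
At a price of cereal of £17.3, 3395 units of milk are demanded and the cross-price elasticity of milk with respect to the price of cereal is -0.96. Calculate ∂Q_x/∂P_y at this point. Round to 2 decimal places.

-188.39

ε = (∂Q_x/∂P_y)·(P_y/Q_x) ⇒ ∂Q_x/∂P_y = ε·Q_x/P_y = -0.96 × 3395/17.3 ≈ -188.39.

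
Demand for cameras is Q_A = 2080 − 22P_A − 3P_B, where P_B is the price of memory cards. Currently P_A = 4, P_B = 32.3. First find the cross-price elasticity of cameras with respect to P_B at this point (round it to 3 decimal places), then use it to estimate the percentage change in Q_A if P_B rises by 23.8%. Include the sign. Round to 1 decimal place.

At P_A = 4, P_B = 32.3: Q_A = 1895.1.
∂Q_A/∂P_B = -3.
ε = (∂Q_A/∂P_B)(P_B/Q_A) = -3.0000 × 32.3/1895.1 ≈ -0.051.
%ΔQ_A ≈ ε × %ΔP_B = -0.051 × (23.8%) = -1.2%.

-1.2%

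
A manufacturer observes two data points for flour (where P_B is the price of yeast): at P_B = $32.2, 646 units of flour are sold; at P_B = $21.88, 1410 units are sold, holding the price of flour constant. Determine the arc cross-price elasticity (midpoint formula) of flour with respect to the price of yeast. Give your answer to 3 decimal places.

ΔQ_A = 1410 − 646 = 764; ΔP_B = 21.88 − 32.2 = -10.32.
Midpoints: Q̄_A = 1028.0, P̄_B = 27.04.
ε = (ΔQ_A/Q̄_A)/(ΔP_B/P̄_B) = (764/1028.0)/(-10.32/27.04) ≈ -1.947.

-1.947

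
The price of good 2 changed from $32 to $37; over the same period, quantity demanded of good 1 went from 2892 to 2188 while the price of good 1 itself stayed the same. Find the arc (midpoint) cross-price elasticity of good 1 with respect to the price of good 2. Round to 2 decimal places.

-1.91

ΔQ_1 = 2188 − 2892 = -704; ΔP_2 = 37 − 32 = 5.
Midpoints: Q̄_1 = 2540.0, P̄_2 = 34.50.
ε = (ΔQ_1/Q̄_1)/(ΔP_2/P̄_2) = (-704/2540.0)/(5/34.50) ≈ -1.91.
ε < 0: good 1 and good 2 are complements.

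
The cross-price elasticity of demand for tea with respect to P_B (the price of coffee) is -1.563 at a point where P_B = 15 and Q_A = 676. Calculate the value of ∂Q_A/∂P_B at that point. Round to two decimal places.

ε = (∂Q_A/∂P_B)·(P_B/Q_A) ⇒ ∂Q_A/∂P_B = ε·Q_A/P_B = -1.563 × 676/15 ≈ -70.44.

-70.44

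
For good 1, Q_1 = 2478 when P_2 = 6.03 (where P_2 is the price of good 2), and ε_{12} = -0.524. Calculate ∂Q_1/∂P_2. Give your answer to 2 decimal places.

ε = (∂Q_1/∂P_2)·(P_2/Q_1) ⇒ ∂Q_1/∂P_2 = ε·Q_1/P_2 = -0.524 × 2478/6.03 ≈ -215.34.

-215.34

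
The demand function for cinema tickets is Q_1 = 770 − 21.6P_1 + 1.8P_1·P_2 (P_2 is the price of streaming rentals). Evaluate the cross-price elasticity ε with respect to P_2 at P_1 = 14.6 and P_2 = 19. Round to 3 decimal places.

At P_1 = 14.6 and P_2 = 19: Q_1 = 953.96.
∂Q_1/∂P_2 = 1.8P_1 = 1.8(14.6) = 26.2800.
ε = (∂Q_1/∂P_2)(P_2/Q_1) = 26.2800 × (19/953.96) ≈ 0.523.

0.523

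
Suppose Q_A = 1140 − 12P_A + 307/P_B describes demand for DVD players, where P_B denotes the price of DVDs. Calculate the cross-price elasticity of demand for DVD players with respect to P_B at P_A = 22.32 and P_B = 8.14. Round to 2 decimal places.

At P_A = 22.32 and P_B = 8.14: Q_A = 909.875.
∂Q_A/∂P_B = −307/P_B² = -4.6333.
ε = (∂Q_A/∂P_B)(P_B/Q_A) = -4.6333 × (8.14/909.875) ≈ -0.04.

-0.04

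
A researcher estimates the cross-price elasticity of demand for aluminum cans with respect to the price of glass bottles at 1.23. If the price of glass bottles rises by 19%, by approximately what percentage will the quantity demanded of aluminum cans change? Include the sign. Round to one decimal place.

%ΔQ ≈ ε × %ΔP of glass bottles = 1.23 × (19%) = 23.4%.

23.4%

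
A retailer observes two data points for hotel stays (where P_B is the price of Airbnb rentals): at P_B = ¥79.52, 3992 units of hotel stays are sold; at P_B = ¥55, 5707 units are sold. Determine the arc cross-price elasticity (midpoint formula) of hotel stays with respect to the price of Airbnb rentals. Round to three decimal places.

-0.970

ΔQ_A = 5707 − 3992 = 1715; ΔP_B = 55 − 79.52 = -24.52.
Midpoints: Q̄_A = 4849.5, P̄_B = 67.26.
ε = (ΔQ_A/Q̄_A)/(ΔP_B/P̄_B) = (1715/4849.5)/(-24.52/67.26) ≈ -0.970.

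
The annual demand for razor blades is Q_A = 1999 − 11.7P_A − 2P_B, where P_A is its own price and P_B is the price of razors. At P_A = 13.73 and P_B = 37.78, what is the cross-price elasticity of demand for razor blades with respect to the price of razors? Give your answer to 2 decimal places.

-0.04

At P_A = 13.73 and P_B = 37.78: Q_A = 1762.799.
∂Q_A/∂P_B = -2.
ε = (∂Q_A/∂P_B)(P_B/Q_A) = -2 × (37.78/1762.799) ≈ -0.04.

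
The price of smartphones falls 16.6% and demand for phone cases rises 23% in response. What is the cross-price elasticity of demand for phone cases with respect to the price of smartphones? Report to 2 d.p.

-1.39

ε = (%ΔQ of phone cases) / (%ΔP of smartphones) = (23%) / (-16.6%) ≈ -1.39.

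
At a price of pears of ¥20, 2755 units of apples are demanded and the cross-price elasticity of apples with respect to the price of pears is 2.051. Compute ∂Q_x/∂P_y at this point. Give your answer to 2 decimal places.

282.53

ε = (∂Q_x/∂P_y)·(P_y/Q_x) ⇒ ∂Q_x/∂P_y = ε·Q_x/P_y = 2.051 × 2755/20 ≈ 282.53.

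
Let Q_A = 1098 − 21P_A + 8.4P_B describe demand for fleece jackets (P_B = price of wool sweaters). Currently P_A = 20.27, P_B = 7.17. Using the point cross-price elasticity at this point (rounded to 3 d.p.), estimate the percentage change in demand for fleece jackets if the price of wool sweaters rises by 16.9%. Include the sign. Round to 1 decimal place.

At P_A = 20.27, P_B = 7.17: Q_A = 732.558.
∂Q_A/∂P_B = 8.4.
ε = (∂Q_A/∂P_B)(P_B/Q_A) = 8.4000 × 7.17/732.558 ≈ 0.082.
%ΔQ_A ≈ ε × %ΔP_B = 0.082 × (16.9%) = 1.4%.

1.4%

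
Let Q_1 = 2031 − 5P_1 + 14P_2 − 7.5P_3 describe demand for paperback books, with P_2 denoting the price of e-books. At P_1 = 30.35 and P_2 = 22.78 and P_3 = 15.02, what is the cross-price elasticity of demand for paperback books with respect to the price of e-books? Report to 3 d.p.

0.153

At P_1 = 30.35 and P_2 = 22.78 and P_3 = 15.02: Q_1 = 2085.52.
∂Q_1/∂P_2 = 14.
ε = (∂Q_1/∂P_2)(P_2/Q_1) = 14 × (22.78/2085.52) ≈ 0.153.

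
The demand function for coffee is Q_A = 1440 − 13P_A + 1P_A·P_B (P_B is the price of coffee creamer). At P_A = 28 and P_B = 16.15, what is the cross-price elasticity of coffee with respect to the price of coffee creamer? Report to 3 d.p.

0.296

At P_A = 28 and P_B = 16.15: Q_A = 1528.2.
∂Q_A/∂P_B = 1P_A = 1(28) = 28.0000.
ε = (∂Q_A/∂P_B)(P_B/Q_A) = 28.0000 × (16.15/1528.2) ≈ 0.296.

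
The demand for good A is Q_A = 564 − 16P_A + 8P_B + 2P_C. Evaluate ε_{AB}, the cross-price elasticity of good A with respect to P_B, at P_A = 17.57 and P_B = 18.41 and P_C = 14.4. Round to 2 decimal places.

At P_A = 17.57 and P_B = 18.41 and P_C = 14.4: Q_A = 458.96.
∂Q_A/∂P_B = 8.
ε = (∂Q_A/∂P_B)(P_B/Q_A) = 8 × (18.41/458.96) ≈ 0.32.
Since ε > 0, good A and good B are substitutes.

0.32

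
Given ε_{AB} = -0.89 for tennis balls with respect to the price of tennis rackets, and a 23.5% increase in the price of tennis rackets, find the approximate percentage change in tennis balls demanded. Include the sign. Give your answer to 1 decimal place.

%ΔQ ≈ ε × %ΔP of tennis rackets = -0.89 × (23.5%) = -20.9%.
Demand for tennis balls falls by about 20.9%.

-20.9%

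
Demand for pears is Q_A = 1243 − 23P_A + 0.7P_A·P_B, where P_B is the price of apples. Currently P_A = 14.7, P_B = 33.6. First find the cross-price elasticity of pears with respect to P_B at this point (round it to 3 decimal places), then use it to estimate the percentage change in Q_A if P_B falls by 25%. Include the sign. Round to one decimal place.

At P_A = 14.7, P_B = 33.6: Q_A = 1250.644.
∂Q_A/∂P_B = 0.7P_A = 10.2900.
ε = (∂Q_A/∂P_B)(P_B/Q_A) = 10.2900 × 33.6/1250.644 ≈ 0.276.
%ΔQ_A ≈ ε × %ΔP_B = 0.276 × (-25%) = -6.9%.

-6.9%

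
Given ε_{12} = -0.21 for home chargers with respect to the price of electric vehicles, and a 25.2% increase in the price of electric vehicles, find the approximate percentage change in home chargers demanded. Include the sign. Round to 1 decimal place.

-5.3%

%ΔQ ≈ ε × %ΔP of electric vehicles = -0.21 × (25.2%) = -5.3%.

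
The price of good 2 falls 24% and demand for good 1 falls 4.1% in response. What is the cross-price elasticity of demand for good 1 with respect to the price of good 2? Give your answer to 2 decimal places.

ε = (%ΔQ of good 1) / (%ΔP of good 2) = (-4.1%) / (-24%) ≈ 0.17.
Positive cross-price elasticity: substitutes.

0.17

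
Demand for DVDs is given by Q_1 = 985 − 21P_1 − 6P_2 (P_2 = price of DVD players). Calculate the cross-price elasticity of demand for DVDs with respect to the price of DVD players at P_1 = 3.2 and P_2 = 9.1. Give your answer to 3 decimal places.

-0.063

At P_1 = 3.2 and P_2 = 9.1: Q_1 = 863.2.
∂Q_1/∂P_2 = -6.
ε = (∂Q_1/∂P_2)(P_2/Q_1) = -6 × (9.1/863.2) ≈ -0.063.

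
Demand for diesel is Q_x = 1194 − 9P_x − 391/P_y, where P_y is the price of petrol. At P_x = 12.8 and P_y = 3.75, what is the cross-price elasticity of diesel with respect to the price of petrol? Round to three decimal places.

0.107

At P_x = 12.8 and P_y = 3.75: Q_x = 974.533.
∂Q_x/∂P_y = 391/P_y² = 27.8044.
ε = (∂Q_x/∂P_y)(P_y/Q_x) = 27.8044 × (3.75/974.533) ≈ 0.107.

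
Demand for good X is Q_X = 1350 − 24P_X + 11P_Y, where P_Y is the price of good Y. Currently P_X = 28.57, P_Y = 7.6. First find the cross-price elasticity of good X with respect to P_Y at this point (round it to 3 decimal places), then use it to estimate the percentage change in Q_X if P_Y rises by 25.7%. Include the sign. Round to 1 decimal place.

2.9%

At P_X = 28.57, P_Y = 7.6: Q_X = 747.92.
∂Q_X/∂P_Y = 11.
ε = (∂Q_X/∂P_Y)(P_Y/Q_X) = 11.0000 × 7.6/747.92 ≈ 0.112.
%ΔQ_X ≈ ε × %ΔP_Y = 0.112 × (25.7%) = 2.9%.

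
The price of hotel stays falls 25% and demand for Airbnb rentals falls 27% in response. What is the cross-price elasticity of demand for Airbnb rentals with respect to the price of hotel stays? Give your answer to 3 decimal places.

1.080

ε = (%ΔQ of Airbnb rentals) / (%ΔP of hotel stays) = (-27%) / (-25%) ≈ 1.080.
Positive cross-price elasticity: substitutes.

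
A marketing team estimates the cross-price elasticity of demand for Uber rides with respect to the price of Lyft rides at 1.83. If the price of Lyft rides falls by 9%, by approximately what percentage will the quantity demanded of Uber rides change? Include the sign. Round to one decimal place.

%ΔQ ≈ ε × %ΔP of Lyft rides = 1.83 × (-9%) = -16.5%.

-16.5%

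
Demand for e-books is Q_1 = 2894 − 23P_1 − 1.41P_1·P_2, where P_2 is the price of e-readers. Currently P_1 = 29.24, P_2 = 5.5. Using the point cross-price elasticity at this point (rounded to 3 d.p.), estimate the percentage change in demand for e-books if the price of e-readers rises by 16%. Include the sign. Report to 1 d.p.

At P_1 = 29.24, P_2 = 5.5: Q_1 = 1994.724.
∂Q_1/∂P_2 = -1.41P_1 = -41.2284.
ε = (∂Q_1/∂P_2)(P_2/Q_1) = -41.2284 × 5.5/1994.724 ≈ -0.114.
%ΔQ_1 ≈ ε × %ΔP_2 = -0.114 × (16%) = -1.8%.

-1.8%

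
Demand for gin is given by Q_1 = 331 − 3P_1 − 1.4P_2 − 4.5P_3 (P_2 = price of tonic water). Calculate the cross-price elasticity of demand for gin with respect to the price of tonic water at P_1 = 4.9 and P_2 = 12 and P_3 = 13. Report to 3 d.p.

-0.070

At P_1 = 4.9 and P_2 = 12 and P_3 = 13: Q_1 = 241.
∂Q_1/∂P_2 = -1.4.
ε = (∂Q_1/∂P_2)(P_2/Q_1) = -1.4 × (12/241) ≈ -0.070.
Since ε < 0, gin and tonic water are complements.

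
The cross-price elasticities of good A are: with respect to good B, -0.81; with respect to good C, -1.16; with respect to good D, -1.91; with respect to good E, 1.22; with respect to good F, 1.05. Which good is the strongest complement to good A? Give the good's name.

Complements have ε < 0. The most negative value is -1.91 (good D).

good D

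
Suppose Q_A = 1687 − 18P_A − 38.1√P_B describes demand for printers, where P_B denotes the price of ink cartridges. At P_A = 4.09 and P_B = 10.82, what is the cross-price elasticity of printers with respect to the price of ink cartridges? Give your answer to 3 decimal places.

At P_A = 4.09 and P_B = 10.82: Q_A = 1488.055.
∂Q_A/∂P_B = -38.1/(2√P_B) = -38.1/(2√10.82) = -5.7914.
ε = (∂Q_A/∂P_B)(P_B/Q_A) = -5.7914 × (10.82/1488.055) ≈ -0.042.
ε < 0: complements.

-0.042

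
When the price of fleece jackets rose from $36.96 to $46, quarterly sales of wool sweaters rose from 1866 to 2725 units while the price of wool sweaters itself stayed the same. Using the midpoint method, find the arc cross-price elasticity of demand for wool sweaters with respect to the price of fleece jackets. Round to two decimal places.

1.72

ΔQ_A = 2725 − 1866 = 859; ΔP_B = 46 − 36.96 = 9.04.
Midpoints: Q̄_A = 2295.5, P̄_B = 41.48.
ε = (ΔQ_A/Q̄_A)/(ΔP_B/P̄_B) = (859/2295.5)/(9.04/41.48) ≈ 1.72.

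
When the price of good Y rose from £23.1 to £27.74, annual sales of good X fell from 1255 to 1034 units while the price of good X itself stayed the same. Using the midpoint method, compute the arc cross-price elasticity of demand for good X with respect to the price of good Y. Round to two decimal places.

-1.06

ΔQ_X = 1034 − 1255 = -221; ΔP_Y = 27.74 − 23.1 = 4.64.
Midpoints: Q̄_X = 1144.5, P̄_Y = 25.42.
ε = (ΔQ_X/Q̄_X)/(ΔP_Y/P̄_Y) = (-221/1144.5)/(4.64/25.42) ≈ -1.06.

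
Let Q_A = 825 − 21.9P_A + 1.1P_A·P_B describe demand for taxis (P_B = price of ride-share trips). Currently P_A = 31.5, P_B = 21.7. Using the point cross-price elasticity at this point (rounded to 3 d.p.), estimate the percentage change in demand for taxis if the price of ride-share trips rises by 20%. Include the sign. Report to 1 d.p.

At P_A = 31.5, P_B = 21.7: Q_A = 887.055.
∂Q_A/∂P_B = 1.1P_A = 34.6500.
ε = (∂Q_A/∂P_B)(P_B/Q_A) = 34.6500 × 21.7/887.055 ≈ 0.848.
%ΔQ_A ≈ ε × %ΔP_B = 0.848 × (20%) = 17.0%.

17.0%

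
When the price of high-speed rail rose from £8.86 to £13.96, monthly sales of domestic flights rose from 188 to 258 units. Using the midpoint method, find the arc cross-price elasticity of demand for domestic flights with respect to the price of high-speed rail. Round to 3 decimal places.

0.702

ΔQ_A = 258 − 188 = 70; ΔP_B = 13.96 − 8.86 = 5.1.
Midpoints: Q̄_A = 223.0, P̄_B = 11.41.
ε = (ΔQ_A/Q̄_A)/(ΔP_B/P̄_B) = (70/223.0)/(5.1/11.41) ≈ 0.702.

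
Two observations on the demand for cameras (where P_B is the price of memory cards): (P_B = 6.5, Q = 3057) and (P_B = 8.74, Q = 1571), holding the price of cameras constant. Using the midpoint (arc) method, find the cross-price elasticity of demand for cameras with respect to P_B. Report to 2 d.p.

-2.18

ΔQ_A = 1571 − 3057 = -1486; ΔP_B = 8.74 − 6.5 = 2.24.
Midpoints: Q̄_A = 2314.0, P̄_B = 7.62.
ε = (ΔQ_A/Q̄_A)/(ΔP_B/P̄_B) = (-1486/2314.0)/(2.24/7.62) ≈ -2.18.
ε < 0: cameras and memory cards are complements.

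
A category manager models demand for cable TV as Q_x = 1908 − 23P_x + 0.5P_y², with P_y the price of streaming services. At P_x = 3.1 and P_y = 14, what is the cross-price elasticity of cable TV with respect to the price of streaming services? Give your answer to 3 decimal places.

0.101

At P_x = 3.1 and P_y = 14: Q_x = 1934.7.
∂Q_x/∂P_y = 1P_y = 1(14) = 14.0000.
ε = (∂Q_x/∂P_y)(P_y/Q_x) = 14.0000 × (14/1934.7) ≈ 0.101.
ε > 0: substitutes.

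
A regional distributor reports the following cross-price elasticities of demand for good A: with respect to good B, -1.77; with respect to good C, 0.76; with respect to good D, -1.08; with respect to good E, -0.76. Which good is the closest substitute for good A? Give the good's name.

Substitutes have ε > 0. Among the positive values, 0.76 (good C) is largest.

good C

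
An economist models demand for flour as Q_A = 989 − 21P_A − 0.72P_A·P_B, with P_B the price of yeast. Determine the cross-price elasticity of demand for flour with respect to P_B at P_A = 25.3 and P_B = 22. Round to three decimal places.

At P_A = 25.3 and P_B = 22: Q_A = 56.948.
∂Q_A/∂P_B = -0.72P_A = -0.72(25.3) = -18.2160.
ε = (∂Q_A/∂P_B)(P_B/Q_A) = -18.2160 × (22/56.948) ≈ -7.037.
ε < 0: complements.

-7.037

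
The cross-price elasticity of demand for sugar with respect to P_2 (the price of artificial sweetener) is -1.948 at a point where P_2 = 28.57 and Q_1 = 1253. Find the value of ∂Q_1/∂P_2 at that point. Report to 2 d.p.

-85.43

ε = (∂Q_1/∂P_2)·(P_2/Q_1) ⇒ ∂Q_1/∂P_2 = ε·Q_1/P_2 = -1.948 × 1253/28.57 ≈ -85.43.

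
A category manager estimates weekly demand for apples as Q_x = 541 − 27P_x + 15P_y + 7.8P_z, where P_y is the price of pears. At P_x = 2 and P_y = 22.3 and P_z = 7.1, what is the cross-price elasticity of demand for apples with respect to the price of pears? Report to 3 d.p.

At P_x = 2 and P_y = 22.3 and P_z = 7.1: Q_x = 876.88.
∂Q_x/∂P_y = 15.
ε = (∂Q_x/∂P_y)(P_y/Q_x) = 15 × (22.3/876.88) ≈ 0.381.

0.381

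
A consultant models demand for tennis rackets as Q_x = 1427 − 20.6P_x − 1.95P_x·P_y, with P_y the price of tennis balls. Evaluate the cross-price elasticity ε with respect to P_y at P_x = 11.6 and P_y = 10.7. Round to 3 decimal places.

At P_x = 11.6 and P_y = 10.7: Q_x = 946.006.
∂Q_x/∂P_y = -1.95P_x = -1.95(11.6) = -22.6200.
ε = (∂Q_x/∂P_y)(P_y/Q_x) = -22.6200 × (10.7/946.006) ≈ -0.256.

-0.256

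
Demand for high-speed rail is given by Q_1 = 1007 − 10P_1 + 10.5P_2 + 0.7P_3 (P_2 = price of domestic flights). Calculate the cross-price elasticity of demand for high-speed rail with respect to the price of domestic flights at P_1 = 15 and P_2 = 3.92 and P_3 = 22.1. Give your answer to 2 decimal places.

0.05

At P_1 = 15 and P_2 = 3.92 and P_3 = 22.1: Q_1 = 913.63.
∂Q_1/∂P_2 = 10.5.
ε = (∂Q_1/∂P_2)(P_2/Q_1) = 10.5 × (3.92/913.63) ≈ 0.05.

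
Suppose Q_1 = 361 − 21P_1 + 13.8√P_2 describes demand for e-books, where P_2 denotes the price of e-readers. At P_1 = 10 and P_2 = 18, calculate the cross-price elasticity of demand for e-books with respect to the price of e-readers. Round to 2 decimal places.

At P_1 = 10 and P_2 = 18: Q_1 = 209.548.
∂Q_1/∂P_2 = 13.8/(2√P_2) = 13.8/(2√18) = 1.6263.
ε = (∂Q_1/∂P_2)(P_2/Q_1) = 1.6263 × (18/209.548) ≈ 0.14.
ε > 0: substitutes.

0.14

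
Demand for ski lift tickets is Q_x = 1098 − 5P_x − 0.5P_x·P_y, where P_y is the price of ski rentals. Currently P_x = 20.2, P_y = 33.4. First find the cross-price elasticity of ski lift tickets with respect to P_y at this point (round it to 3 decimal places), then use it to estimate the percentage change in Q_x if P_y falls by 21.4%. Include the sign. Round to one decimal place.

10.9%

At P_x = 20.2, P_y = 33.4: Q_x = 659.66.
∂Q_x/∂P_y = -0.5P_x = -10.1000.
ε = (∂Q_x/∂P_y)(P_y/Q_x) = -10.1000 × 33.4/659.66 ≈ -0.511.
%ΔQ_x ≈ ε × %ΔP_y = -0.511 × (-21.4%) = 10.9%.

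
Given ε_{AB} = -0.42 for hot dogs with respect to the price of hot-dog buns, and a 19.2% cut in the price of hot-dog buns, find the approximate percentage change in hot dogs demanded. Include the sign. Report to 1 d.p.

8.1%

%ΔQ ≈ ε × %ΔP of hot-dog buns = -0.42 × (-19.2%) = 8.1%.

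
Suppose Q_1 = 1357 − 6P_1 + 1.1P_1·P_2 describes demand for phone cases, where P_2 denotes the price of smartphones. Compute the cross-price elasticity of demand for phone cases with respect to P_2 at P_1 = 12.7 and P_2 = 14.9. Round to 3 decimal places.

0.140

At P_1 = 12.7 and P_2 = 14.9: Q_1 = 1488.953.
∂Q_1/∂P_2 = 1.1P_1 = 1.1(12.7) = 13.9700.
ε = (∂Q_1/∂P_2)(P_2/Q_1) = 13.9700 × (14.9/1488.953) ≈ 0.140.
ε > 0: substitutes.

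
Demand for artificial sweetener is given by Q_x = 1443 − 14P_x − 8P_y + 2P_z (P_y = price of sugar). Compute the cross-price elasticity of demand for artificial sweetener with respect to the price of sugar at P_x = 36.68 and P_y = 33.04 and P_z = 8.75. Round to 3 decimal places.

-0.387

At P_x = 36.68 and P_y = 33.04 and P_z = 8.75: Q_x = 682.66.
∂Q_x/∂P_y = -8.
ε = (∂Q_x/∂P_y)(P_y/Q_x) = -8 × (33.04/682.66) ≈ -0.387.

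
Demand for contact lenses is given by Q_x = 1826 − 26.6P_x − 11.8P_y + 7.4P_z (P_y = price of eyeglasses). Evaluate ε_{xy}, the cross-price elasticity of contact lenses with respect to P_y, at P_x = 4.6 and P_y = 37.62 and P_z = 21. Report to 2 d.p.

At P_x = 4.6 and P_y = 37.62 and P_z = 21: Q_x = 1415.124.
∂Q_x/∂P_y = -11.8.
ε = (∂Q_x/∂P_y)(P_y/Q_x) = -11.8 × (37.62/1415.124) ≈ -0.31.

-0.31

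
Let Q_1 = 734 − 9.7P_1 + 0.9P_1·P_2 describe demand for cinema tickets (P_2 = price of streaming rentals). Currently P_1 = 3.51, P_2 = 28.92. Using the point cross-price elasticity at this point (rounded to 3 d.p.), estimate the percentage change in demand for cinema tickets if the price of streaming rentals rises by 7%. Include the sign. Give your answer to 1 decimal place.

At P_1 = 3.51, P_2 = 28.92: Q_1 = 791.311.
∂Q_1/∂P_2 = 0.9P_1 = 3.1590.
ε = (∂Q_1/∂P_2)(P_2/Q_1) = 3.1590 × 28.92/791.311 ≈ 0.115.
%ΔQ_1 ≈ ε × %ΔP_2 = 0.115 × (7%) = 0.8%.

0.8%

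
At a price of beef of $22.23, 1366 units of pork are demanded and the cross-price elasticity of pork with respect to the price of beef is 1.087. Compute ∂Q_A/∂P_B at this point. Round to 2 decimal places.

66.79

ε = (∂Q_A/∂P_B)·(P_B/Q_A) ⇒ ∂Q_A/∂P_B = ε·Q_A/P_B = 1.087 × 1366/22.23 ≈ 66.79.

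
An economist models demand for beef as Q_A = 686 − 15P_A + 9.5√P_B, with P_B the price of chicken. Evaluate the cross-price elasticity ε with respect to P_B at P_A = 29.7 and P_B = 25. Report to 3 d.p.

At P_A = 29.7 and P_B = 25: Q_A = 288.
∂Q_A/∂P_B = 9.5/(2√P_B) = 9.5/(2√25) = 0.9500.
ε = (∂Q_A/∂P_B)(P_B/Q_A) = 0.9500 × (25/288) ≈ 0.082.

0.082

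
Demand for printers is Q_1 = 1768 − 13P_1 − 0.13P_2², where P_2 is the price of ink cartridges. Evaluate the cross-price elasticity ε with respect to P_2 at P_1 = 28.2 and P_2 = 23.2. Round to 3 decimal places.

At P_1 = 28.2 and P_2 = 23.2: Q_1 = 1331.429.
∂Q_1/∂P_2 = -0.26P_2 = -0.26(23.2) = -6.0320.
ε = (∂Q_1/∂P_2)(P_2/Q_1) = -6.0320 × (23.2/1331.429) ≈ -0.105.

-0.105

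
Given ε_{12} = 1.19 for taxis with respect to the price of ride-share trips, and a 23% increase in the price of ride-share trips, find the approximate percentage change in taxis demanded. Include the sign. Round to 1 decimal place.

%ΔQ ≈ ε × %ΔP of ride-share trips = 1.19 × (23%) = 27.4%.

27.4%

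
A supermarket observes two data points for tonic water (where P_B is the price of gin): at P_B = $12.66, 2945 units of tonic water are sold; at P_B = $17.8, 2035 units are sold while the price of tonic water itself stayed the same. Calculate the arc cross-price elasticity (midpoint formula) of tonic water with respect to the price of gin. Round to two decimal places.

-1.08

ΔQ_A = 2035 − 2945 = -910; ΔP_B = 17.8 − 12.66 = 5.14.
Midpoints: Q̄_A = 2490.0, P̄_B = 15.23.
ε = (ΔQ_A/Q̄_A)/(ΔP_B/P̄_B) = (-910/2490.0)/(5.14/15.23) ≈ -1.08.
ε < 0: tonic water and gin are complements.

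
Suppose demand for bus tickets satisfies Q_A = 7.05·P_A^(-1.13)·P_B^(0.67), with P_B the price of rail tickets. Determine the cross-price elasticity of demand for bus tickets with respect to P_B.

0.67

In a log-linear (constant-elasticity) demand function, the coefficient on the exponent of P_B is the cross-price elasticity.
ε = 0.67. Positive, so bus tickets and rail tickets are substitutes.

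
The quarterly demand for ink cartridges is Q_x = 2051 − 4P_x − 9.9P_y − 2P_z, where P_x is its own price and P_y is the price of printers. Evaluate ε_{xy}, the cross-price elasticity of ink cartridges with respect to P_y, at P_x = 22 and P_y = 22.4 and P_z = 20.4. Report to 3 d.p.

At P_x = 22 and P_y = 22.4 and P_z = 20.4: Q_x = 1700.44.
∂Q_x/∂P_y = -9.9.
ε = (∂Q_x/∂P_y)(P_y/Q_x) = -9.9 × (22.4/1700.44) ≈ -0.130.

-0.130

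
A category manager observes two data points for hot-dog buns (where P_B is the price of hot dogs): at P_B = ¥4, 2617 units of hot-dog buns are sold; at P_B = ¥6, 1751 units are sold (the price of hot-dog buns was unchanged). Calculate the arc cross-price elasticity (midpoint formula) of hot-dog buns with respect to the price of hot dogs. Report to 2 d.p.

-0.99

ΔQ_A = 1751 − 2617 = -866; ΔP_B = 6 − 4 = 2.
Midpoints: Q̄_A = 2184.0, P̄_B = 5.00.
ε = (ΔQ_A/Q̄_A)/(ΔP_B/P̄_B) = (-866/2184.0)/(2/5.00) ≈ -0.99.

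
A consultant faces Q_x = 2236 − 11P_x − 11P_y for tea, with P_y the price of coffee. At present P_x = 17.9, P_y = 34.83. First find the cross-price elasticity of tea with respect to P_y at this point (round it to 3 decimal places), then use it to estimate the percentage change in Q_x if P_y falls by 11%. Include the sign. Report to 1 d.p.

2.5%

At P_x = 17.9, P_y = 34.83: Q_x = 1655.97.
∂Q_x/∂P_y = -11.
ε = (∂Q_x/∂P_y)(P_y/Q_x) = -11.0000 × 34.83/1655.97 ≈ -0.231.
%ΔQ_x ≈ ε × %ΔP_y = -0.231 × (-11%) = 2.5%.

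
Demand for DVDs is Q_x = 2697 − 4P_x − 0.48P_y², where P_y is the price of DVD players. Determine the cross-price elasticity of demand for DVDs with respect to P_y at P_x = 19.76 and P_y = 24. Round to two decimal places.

At P_x = 19.76 and P_y = 24: Q_x = 2341.48.
∂Q_x/∂P_y = -0.96P_y = -0.96(24) = -23.0400.
ε = (∂Q_x/∂P_y)(P_y/Q_x) = -23.0400 × (24/2341.48) ≈ -0.24.

-0.24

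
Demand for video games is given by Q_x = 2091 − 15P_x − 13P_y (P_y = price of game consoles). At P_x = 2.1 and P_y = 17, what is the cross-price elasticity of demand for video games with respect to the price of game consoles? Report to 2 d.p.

At P_x = 2.1 and P_y = 17: Q_x = 1838.5.
∂Q_x/∂P_y = -13.
ε = (∂Q_x/∂P_y)(P_y/Q_x) = -13 × (17/1838.5) ≈ -0.12.
Since ε < 0, video games and game consoles are complements.

-0.12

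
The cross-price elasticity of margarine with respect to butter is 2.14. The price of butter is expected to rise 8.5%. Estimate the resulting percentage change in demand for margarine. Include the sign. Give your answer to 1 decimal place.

18.2%

%ΔQ ≈ ε × %ΔP of butter = 2.14 × (8.5%) = 18.2%.
Demand for margarine rises by about 18.2%.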